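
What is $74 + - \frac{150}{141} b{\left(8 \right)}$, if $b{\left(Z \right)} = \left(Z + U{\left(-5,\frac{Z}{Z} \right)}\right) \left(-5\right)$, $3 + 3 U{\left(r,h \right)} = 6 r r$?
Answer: $\frac{17728}{47} \approx 377.19$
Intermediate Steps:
$U{\left(r,h \right)} = -1 + 2 r^{2}$ ($U{\left(r,h \right)} = -1 + \frac{6 r r}{3} = -1 + \frac{6 r^{2}}{3} = -1 + 2 r^{2}$)
$b{\left(Z \right)} = -245 - 5 Z$ ($b{\left(Z \right)} = \left(Z - \left(1 - 2 \left(-5\right)^{2}\right)\right) \left(-5\right) = \left(Z + \left(-1 + 2 \cdot 25\right)\right) \left(-5\right) = \left(Z + \left(-1 + 50\right)\right) \left(-5\right) = \left(Z + 49\right) \left(-5\right) = \left(49 + Z\right) \left(-5\right) = -245 - 5 Z$)
$74 + - \frac{150}{141} b{\left(8 \right)} = 74 + - \frac{150}{141} \left(-245 - 40\right) = 74 + \left(-150\right) \frac{1}{141} \left(-245 - 40\right) = 74 - - \frac{14250}{47} = 74 + \frac{14250}{47} = \frac{17728}{47}$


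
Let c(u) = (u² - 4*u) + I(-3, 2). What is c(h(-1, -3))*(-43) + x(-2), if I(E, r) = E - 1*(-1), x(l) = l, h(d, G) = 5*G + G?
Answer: -16944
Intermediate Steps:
h(d, G) = 6*G
I(E, r) = 1 + E (I(E, r) = E + 1 = 1 + E)
c(u) = -2 + u² - 4*u (c(u) = (u² - 4*u) + (1 - 3) = (u² - 4*u) - 2 = -2 + u² - 4*u)
c(h(-1, -3))*(-43) + x(-2) = (-2 + (6*(-3))² - 24*(-3))*(-43) - 2 = (-2 + (-18)² - 4*(-18))*(-43) - 2 = (-2 + 324 + 72)*(-43) - 2 = 394*(-43) - 2 = -16942 - 2 = -16944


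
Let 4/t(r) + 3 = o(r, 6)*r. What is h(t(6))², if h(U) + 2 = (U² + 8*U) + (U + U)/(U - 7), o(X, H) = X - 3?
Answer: 8099716/516425625 ≈ 0.015684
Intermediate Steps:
o(X, H) = -3 + X
t(r) = 4/(-3 + r*(-3 + r)) (t(r) = 4/(-3 + (-3 + r)*r) = 4/(-3 + r*(-3 + r)))
h(U) = -2 + U² + 8*U + 2*U/(-7 + U) (h(U) = -2 + ((U² + 8*U) + (U + U)/(U - 7)) = -2 + ((U² + 8*U) + (2*U)/(-7 + U)) = -2 + ((U² + 8*U) + 2*U/(-7 + U)) = -2 + (U² + 8*U + 2*U/(-7 + U)) = -2 + U² + 8*U + 2*U/(-7 + U))
h(t(6))² = ((14 + (4/(-3 + 6*(-3 + 6)))² + (4/(-3 + 6*(-3 + 6)))³ - 224/(-3 + 6*(-3 + 6)))/(-7 + 4/(-3 + 6*(-3 + 6))))² = ((14 + (4/(-3 + 6*3))² + (4/(-3 + 6*3))³ - 224/(-3 + 6*3))/(-7 + 4/(-3 + 6*3)))² = ((14 + (4/(-3 + 18))² + (4/(-3 + 18))³ - 224/(-3 + 18))/(-7 + 4/(-3 + 18)))² = ((14 + (4/15)² + (4/15)³ - 224/15)/(-7 + 4/15))² = ((14 + (4*(1/15))² + (4*(1/15))³ - 224/15)/(-7 + 4*(1/15)))² = ((14 + (4/15)² + (4/15)³ - 56*4/15)/(-7 + 4/15))² = ((14 + 16/225 + 64/3375 - 224/15)/(-101/15))² = (-15/101*(-2846/3375))² = (2846/22725)² = 8099716/516425625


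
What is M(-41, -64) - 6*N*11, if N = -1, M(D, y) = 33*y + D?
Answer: -2087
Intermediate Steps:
M(D, y) = D + 33*y
M(-41, -64) - 6*N*11 = (-41 + 33*(-64)) - 6*(-1)*11 = (-41 - 2112) + 6*11 = -2153 + 66 = -2087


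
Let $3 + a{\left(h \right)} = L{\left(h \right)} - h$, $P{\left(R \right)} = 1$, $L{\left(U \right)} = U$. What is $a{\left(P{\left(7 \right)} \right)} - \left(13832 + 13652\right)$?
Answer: $-27487$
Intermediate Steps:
$a{\left(h \right)} = -3$ ($a{\left(h \right)} = -3 + \left(h - h\right) = -3 + 0 = -3$)
$a{\left(P{\left(7 \right)} \right)} - \left(13832 + 13652\right) = -3 - \left(13832 + 13652\right) = -3 - 27484 = -27487$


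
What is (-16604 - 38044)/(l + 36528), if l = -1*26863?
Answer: -54648/9665 ≈ -5.6542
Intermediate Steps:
l = -26863
(-16604 - 38044)/(l + 36528) = (-16604 - 38044)/(-26863 + 36528) = -54648/9665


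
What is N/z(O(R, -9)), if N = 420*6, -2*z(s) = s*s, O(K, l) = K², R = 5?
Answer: -1008/125 ≈ -8.0640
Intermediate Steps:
z(s) = -s²/2 (z(s) = -s*s/2 = -s²/2)
N = 2520
N/z(O(R, -9)) = 2520/((-(5²)²/2)) = 2520/((-½*25²)) = 2520/((-½*625)) = 2520/(-625/2) = 2520*(-2/625) = -1008/125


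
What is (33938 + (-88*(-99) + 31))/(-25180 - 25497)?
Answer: -42681/50677 ≈ -0.84222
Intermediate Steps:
(33938 + (-88*(-99) + 31))/(-25180 - 25497) = (33938 + (8712 + 31))/(-50677) = (33938 + 8743)*(-1/50677) = 42681*(-1/50677) = -42681/50677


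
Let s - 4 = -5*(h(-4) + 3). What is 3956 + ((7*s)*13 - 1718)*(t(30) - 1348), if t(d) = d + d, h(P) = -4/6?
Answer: 9346004/3 ≈ 3.1153e+6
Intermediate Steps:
h(P) = -⅔ (h(P) = -4*⅙ = -⅔)
t(d) = 2*d
s = -23/3 (s = 4 - 5*(-⅔ + 3) = 4 - 5*7/3 = 4 - 35/3 = -23/3 ≈ -7.6667)
3956 + ((7*s)*13 - 1718)*(t(30) - 1348) = 3956 + ((7*(-23/3))*13 - 1718)*(2*30 - 1348) = 3956 + (-161/3*13 - 1718)*(60 - 1348) = 3956 + (-2093/3 - 1718)*(-1288) = 3956 - 7247/3*(-1288) = 3956 + 9334136/3 = 9346004/3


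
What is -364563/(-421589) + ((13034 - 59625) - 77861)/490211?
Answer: 126245198565/206667565279 ≈ 0.61086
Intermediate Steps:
-364563/(-421589) + ((13034 - 59625) - 77861)/490211 = -364563*(-1/421589) + (-46591 - 77861)*(1/490211) = 364563/421589 - 124452*1/490211 = 364563/421589 - 124452/490211 = 126245198565/206667565279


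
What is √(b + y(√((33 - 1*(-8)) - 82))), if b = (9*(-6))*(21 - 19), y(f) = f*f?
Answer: I*√149 ≈ 12.207*I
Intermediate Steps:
y(f) = f²
b = -108 (b = -54*2 = -108)
√(b + y(√((33 - 1*(-8)) - 82))) = √(-108 + (√((33 - 1*(-8)) - 82))²) = √(-108 + (√((33 + 8) - 82))²) = √(-108 + (√(41 - 82))²) = √(-108 + (√(-41))²) = √(-108 + (I*√41)²) = √(-108 - 41) = √(-149) = I*√149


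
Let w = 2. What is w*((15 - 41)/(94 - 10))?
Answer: -13/21 ≈ -0.61905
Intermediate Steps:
w*((15 - 41)/(94 - 10)) = 2*((15 - 41)/(94 - 10)) = 2*(-26/84) = 2*(-26*1/84) = 2*(-13/42) = -13/21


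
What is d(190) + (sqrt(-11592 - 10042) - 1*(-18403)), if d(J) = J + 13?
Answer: 18606 + I*sqrt(21634) ≈ 18606.0 + 147.08*I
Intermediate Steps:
d(J) = 13 + J
d(190) + (sqrt(-11592 - 10042) - 1*(-18403)) = (13 + 190) + (sqrt(-11592 - 10042) - 1*(-18403)) = 203 + (sqrt(-21634) + 18403) = 203 + (I*sqrt(21634) + 18403) = 203 + (18403 + I*sqrt(21634)) = 18606 + I*sqrt(21634)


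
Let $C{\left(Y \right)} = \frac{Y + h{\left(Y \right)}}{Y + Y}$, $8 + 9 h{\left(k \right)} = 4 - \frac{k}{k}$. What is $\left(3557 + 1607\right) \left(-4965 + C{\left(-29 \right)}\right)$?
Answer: $- \frac{6691160048}{261} \approx -2.5637 \cdot 10^{7}$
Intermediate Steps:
$h{\left(k \right)} = - \frac{5}{9}$ ($h{\left(k \right)} = - \frac{8}{9} + \frac{4 - \frac{k}{k}}{9} = - \frac{8}{9} + \frac{4 - 1}{9} = - \frac{8}{9} + \frac{1}{9} \cdot 3 = - \frac{8}{9} + \frac{1}{3} = - \frac{5}{9}$)
$C{\left(Y \right)} = \frac{- \frac{5}{9} + Y}{2 Y}$ ($C{\left(Y \right)} = \frac{Y - \frac{5}{9}}{Y + Y} = \frac{- \frac{5}{9} + Y}{2 Y}$)
$\left(3557 + 1607\right) \left(-4965 + C{\left(-29 \right)}\right) = \left(3557 + 1607\right) \left(-4965 + \frac{-5 + 9 \left(-29\right)}{18 \left(-29\right)}\right) = 5164 \left(-4965 + \frac{1}{18} \left(- \frac{1}{29}\right) \left(-5 - 261\right)\right) = 5164 \left(-4965 + \frac{1}{18} \left(- \frac{1}{29}\right) \left(-266\right)\right) = 5164 \left(-4965 + \frac{133}{261}\right) = 5164 \left(- \frac{1295732}{261}\right) = - \frac{6691160048}{261}$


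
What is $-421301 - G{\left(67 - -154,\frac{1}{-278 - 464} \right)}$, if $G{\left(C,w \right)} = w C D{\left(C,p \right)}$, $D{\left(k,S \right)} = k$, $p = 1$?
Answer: $- \frac{312556501}{742} \approx -4.2124 \cdot 10^{5}$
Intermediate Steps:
$G{\left(C,w \right)} = w C^{2}$ ($G{\left(C,w \right)} = w C C = C w C = w C^{2}$)
$-421301 - G{\left(67 - -154,\frac{1}{-278 - 464} \right)} = -421301 - \frac{\left(67 - -154\right)^{2}}{-278 - 464} = -421301 - \frac{\left(67 + 154\right)^{2}}{-742} = -421301 - - \frac{221^{2}}{742} = -421301 - \left(- \frac{1}{742}\right) 48841 = -421301 - - \frac{48841}{742} = -421301 + \frac{48841}{742} = - \frac{312556501}{742}$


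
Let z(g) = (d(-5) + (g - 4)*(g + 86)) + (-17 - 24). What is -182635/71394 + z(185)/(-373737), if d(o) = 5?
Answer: -7972981545/2964731042 ≈ -2.6893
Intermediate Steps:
z(g) = -36 + (-4 + g)*(86 + g) (z(g) = (5 + (g - 4)*(g + 86)) + (-17 - 24) = (5 + (-4 + g)*(86 + g)) - 41 = -36 + (-4 + g)*(86 + g))
-182635/71394 + z(185)/(-373737) = -182635/71394 + (-380 + 185**2 + 82*185)/(-373737) = -182635*1/71394 + (-380 + 34225 + 15170)*(-1/373737) = -182635/71394 + 49015*(-1/373737) = -182635/71394 - 49015/373737 = -7972981545/2964731042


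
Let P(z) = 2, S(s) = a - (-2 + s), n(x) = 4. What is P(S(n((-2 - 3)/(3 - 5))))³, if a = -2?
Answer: 8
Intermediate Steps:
S(s) = -s (S(s) = -2 - (-2 + s) = -2 + (2 - s) = -s)
P(S(n((-2 - 3)/(3 - 5))))³ = 2³ = 8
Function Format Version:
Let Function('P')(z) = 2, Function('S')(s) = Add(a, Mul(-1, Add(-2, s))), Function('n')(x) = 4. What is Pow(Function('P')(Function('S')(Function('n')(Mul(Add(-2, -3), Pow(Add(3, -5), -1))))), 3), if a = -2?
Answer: 8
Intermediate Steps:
Function('S')(s) = Mul(-1, s) (Function('S')(s) = Add(-2, Mul(-1, Add(-2, s))) = Add(-2, Add(2, Mul(-1, s))) = Mul(-1, s))
Pow(Function('P')(Function('S')(Function('n')(Mul(Add(-2, -3), Pow(Add(3, -5), -1))))), 3) = Pow(2, 3) = 8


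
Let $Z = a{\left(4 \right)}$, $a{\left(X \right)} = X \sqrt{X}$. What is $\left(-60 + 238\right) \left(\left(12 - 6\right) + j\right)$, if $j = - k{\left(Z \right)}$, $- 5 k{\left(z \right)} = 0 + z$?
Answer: $\frac{6764}{5} \approx 1352.8$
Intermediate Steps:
$a{\left(X \right)} = X^{\frac{3}{2}}$
$Z = 8$ ($Z = 4^{\frac{3}{2}} = 8$)
$k{\left(z \right)} = - \frac{z}{5}$ ($k{\left(z \right)} = - \frac{0 + z}{5} = - \frac{z}{5}$)
$j = \frac{8}{5}$ ($j = - \frac{\left(-1\right) 8}{5} = \left(-1\right) \left(- \frac{8}{5}\right) = \frac{8}{5} \approx 1.6$)
$\left(-60 + 238\right) \left(\left(12 - 6\right) + j\right) = \left(-60 + 238\right) \left(\left(12 - 6\right) + \frac{8}{5}\right) = 178 \left(\left(12 - 6\right) + \frac{8}{5}\right) = 178 \left(6 + \frac{8}{5}\right) = 178 \cdot \frac{38}{5} = \frac{6764}{5}$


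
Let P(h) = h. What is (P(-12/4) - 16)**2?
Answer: 361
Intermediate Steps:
(P(-12/4) - 16)**2 = (-12/4 - 16)**2 = (-12*1/4 - 16)**2 = (-3 - 16)**2 = (-19)**2 = 361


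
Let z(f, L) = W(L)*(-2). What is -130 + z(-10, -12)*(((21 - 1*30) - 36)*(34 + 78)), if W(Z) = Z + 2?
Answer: -100930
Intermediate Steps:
W(Z) = 2 + Z
z(f, L) = -4 - 2*L (z(f, L) = (2 + L)*(-2) = -4 - 2*L)
-130 + z(-10, -12)*(((21 - 1*30) - 36)*(34 + 78)) = -130 + (-4 - 2*(-12))*(((21 - 1*30) - 36)*(34 + 78)) = -130 + (-4 + 24)*(((21 - 30) - 36)*112) = -130 + 20*((-9 - 36)*112) = -130 + 20*(-45*112) = -130 + 20*(-5040) = -130 - 100800 = -100930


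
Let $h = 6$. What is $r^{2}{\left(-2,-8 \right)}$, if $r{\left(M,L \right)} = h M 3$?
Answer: $1296$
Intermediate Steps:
$r{\left(M,L \right)} = 18 M$ ($r{\left(M,L \right)} = 6 M 3 = 18 M$)
$r^{2}{\left(-2,-8 \right)} = \left(18 \left(-2\right)\right)^{2} = \left(-36\right)^{2} = 1296$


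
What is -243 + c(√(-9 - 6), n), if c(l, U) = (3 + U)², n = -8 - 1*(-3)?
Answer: -239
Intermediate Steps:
n = -5 (n = -8 + 3 = -5)
-243 + c(√(-9 - 6), n) = -243 + (3 - 5)² = -243 + (-2)² = -243 + 4 = -239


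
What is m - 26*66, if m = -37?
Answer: -1753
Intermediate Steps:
m - 26*66 = -37 - 26*66 = -37 - 1716 = -1753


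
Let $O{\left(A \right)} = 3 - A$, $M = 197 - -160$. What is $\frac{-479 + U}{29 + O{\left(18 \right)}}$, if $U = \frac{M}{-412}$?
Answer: $- \frac{197705}{5768} \approx -34.276$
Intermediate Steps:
$M = 357$ ($M = 197 + 160 = 357$)
$U = - \frac{357}{412}$ ($U = \frac{357}{-412} = 357 \left(- \frac{1}{412}\right) = - \frac{357}{412} \approx -0.8665$)
$\frac{-479 + U}{29 + O{\left(18 \right)}} = \frac{-479 - \frac{357}{412}}{29 + \left(3 - 18\right)} = - \frac{197705}{412 \left(29 + \left(3 - 18\right)\right)} = - \frac{197705}{412 \left(29 - 15\right)} = - \frac{197705}{412 \cdot 14} = \left(- \frac{197705}{412}\right) \frac{1}{14} = - \frac{197705}{5768}$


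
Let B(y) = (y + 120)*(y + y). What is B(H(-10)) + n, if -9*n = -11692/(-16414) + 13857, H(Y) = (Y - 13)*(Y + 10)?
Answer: -113730245/73863 ≈ -1539.7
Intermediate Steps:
H(Y) = (-13 + Y)*(10 + Y)
B(y) = 2*y*(120 + y) (B(y) = (120 + y)*(2*y) = 2*y*(120 + y))
n = -113730245/73863 (n = -(-11692/(-16414) + 13857)/9 = -(-11692*(-1/16414) + 13857)/9 = -(5846/8207 + 13857)/9 = -⅑*113730245/8207 = -113730245/73863 ≈ -1539.7)
B(H(-10)) + n = 2*(-130 + (-10)² - 3*(-10))*(120 + (-130 + (-10)² - 3*(-10))) - 113730245/73863 = 2*(-130 + 100 + 30)*(120 + (-130 + 100 + 30)) - 113730245/73863 = 2*0*(120 + 0) - 113730245/73863 = 2*0*120 - 113730245/73863 = 0 - 113730245/73863 = -113730245/73863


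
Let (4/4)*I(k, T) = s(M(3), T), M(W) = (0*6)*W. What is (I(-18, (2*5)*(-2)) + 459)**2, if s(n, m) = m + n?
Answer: 192721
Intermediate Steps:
M(W) = 0 (M(W) = 0*W = 0)
I(k, T) = T (I(k, T) = T + 0 = T)
(I(-18, (2*5)*(-2)) + 459)**2 = ((2*5)*(-2) + 459)**2 = (10*(-2) + 459)**2 = (-20 + 459)**2 = 439**2 = 192721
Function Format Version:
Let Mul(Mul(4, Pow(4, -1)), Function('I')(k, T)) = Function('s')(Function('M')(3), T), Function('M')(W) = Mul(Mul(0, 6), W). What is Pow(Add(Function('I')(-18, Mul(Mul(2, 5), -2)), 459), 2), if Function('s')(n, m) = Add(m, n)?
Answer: 192721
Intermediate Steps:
Function('M')(W) = 0 (Function('M')(W) = Mul(0, W) = 0)
Function('I')(k, T) = T (Function('I')(k, T) = Add(T, 0) = T)
Pow(Add(Function('I')(-18, Mul(Mul(2, 5), -2)), 459), 2) = Pow(Add(Mul(Mul(2, 5), -2), 459), 2) = Pow(Add(Mul(10, -2), 459), 2) = Pow(Add(-20, 459), 2) = Pow(439, 2) = 192721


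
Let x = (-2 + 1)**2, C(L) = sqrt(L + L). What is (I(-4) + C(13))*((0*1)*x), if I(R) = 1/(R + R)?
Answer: 0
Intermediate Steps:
C(L) = sqrt(2)*sqrt(L) (C(L) = sqrt(2*L) = sqrt(2)*sqrt(L))
x = 1 (x = (-1)**2 = 1)
I(R) = 1/(2*R)
(I(-4) + C(13))*((0*1)*x) = ((1/2)/(-4) + sqrt(2)*sqrt(13))*((0*1)*1) = ((1/2)*(-1/4) + sqrt(26))*(0*1) = (-1/8 + sqrt(26))*0 = 0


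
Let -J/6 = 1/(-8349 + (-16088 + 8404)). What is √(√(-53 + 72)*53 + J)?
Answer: √(96198 + 13624025717*√19)/16033 ≈ 15.199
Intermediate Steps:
J = 6/16033 (J = -6/(-8349 + (-16088 + 8404)) = -6/(-8349 - 7684) = -6/(-16033) = -6*(-1/16033) = 6/16033 ≈ 0.00037423)
√(√(-53 + 72)*53 + J) = √(√(-53 + 72)*53 + 6/16033) = √(√19*53 + 6/16033) = √(53*√19 + 6/16033) = √(6/16033 + 53*√19)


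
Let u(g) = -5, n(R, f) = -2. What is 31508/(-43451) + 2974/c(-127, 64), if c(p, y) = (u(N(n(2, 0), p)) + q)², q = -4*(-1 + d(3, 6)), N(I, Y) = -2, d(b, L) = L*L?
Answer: -533232426/913557275 ≈ -0.58369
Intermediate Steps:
d(b, L) = L²
q = -140 (q = -4*(-1 + 6²) = -4*(-1 + 36) = -4*35 = -140)
c(p, y) = 21025 (c(p, y) = (-5 - 140)² = (-145)² = 21025)
31508/(-43451) + 2974/c(-127, 64) = 31508/(-43451) + 2974/21025 = 31508*(-1/43451) + 2974*(1/21025) = -31508/43451 + 2974/21025 = -533232426/913557275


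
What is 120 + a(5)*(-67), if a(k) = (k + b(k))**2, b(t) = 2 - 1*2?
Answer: -1555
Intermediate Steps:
b(t) = 0 (b(t) = 2 - 2 = 0)
a(k) = k**2 (a(k) = (k + 0)**2 = k**2)
120 + a(5)*(-67) = 120 + 5**2*(-67) = 120 + 25*(-67) = 120 - 1675 = -1555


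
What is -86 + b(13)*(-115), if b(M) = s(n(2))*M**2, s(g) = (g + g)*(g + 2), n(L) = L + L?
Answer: -932966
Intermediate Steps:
n(L) = 2*L
s(g) = 2*g*(2 + g) (s(g) = (2*g)*(2 + g) = 2*g*(2 + g))
b(M) = 48*M**2 (b(M) = (2*(2*2)*(2 + 2*2))*M**2 = (2*4*(2 + 4))*M**2 = (2*4*6)*M**2 = 48*M**2)
-86 + b(13)*(-115) = -86 + (48*13**2)*(-115) = -86 + (48*169)*(-115) = -86 + 8112*(-115) = -86 - 932880 = -932966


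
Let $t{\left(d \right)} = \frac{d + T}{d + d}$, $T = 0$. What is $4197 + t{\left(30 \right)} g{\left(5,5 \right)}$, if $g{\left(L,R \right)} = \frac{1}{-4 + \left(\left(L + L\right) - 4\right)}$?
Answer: $\frac{16789}{4} \approx 4197.3$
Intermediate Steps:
$t{\left(d \right)} = \frac{1}{2}$ ($t{\left(d \right)} = \frac{d + 0}{d + d} = \frac{d}{2 d} = d \frac{1}{2 d} = \frac{1}{2}$)
$g{\left(L,R \right)} = \frac{1}{-8 + 2 L}$ ($g{\left(L,R \right)} = \frac{1}{-4 + \left(2 L - 4\right)} = \frac{1}{-4 + \left(-4 + 2 L\right)} = \frac{1}{-8 + 2 L}$)
$4197 + t{\left(30 \right)} g{\left(5,5 \right)} = 4197 + \frac{\frac{1}{2} \frac{1}{-4 + 5}}{2} = 4197 + \frac{\frac{1}{2} \cdot 1^{-1}}{2} = 4197 + \frac{\frac{1}{2} \cdot 1}{2} = 4197 + \frac{1}{2} \cdot \frac{1}{2} = 4197 + \frac{1}{4} = \frac{16789}{4}$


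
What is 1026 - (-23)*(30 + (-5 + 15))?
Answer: 1946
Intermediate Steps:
1026 - (-23)*(30 + (-5 + 15)) = 1026 - (-23)*(30 + 10) = 1026 - (-23)*40 = 1026 - 1*(-920) = 1026 + 920 = 1946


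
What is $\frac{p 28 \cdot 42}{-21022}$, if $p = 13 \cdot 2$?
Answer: $- \frac{15288}{10511} \approx -1.4545$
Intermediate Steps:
$p = 26$
$\frac{p 28 \cdot 42}{-21022} = \frac{26 \cdot 28 \cdot 42}{-21022} = 728 \cdot 42 \left(- \frac{1}{21022}\right) = 30576 \left(- \frac{1}{21022}\right) = - \frac{15288}{10511}$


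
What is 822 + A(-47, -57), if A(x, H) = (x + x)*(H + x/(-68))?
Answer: 207911/34 ≈ 6115.0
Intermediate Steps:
A(x, H) = 2*x*(H - x/68) (A(x, H) = (2*x)*(H + x*(-1/68)) = (2*x)*(H - x/68) = 2*x*(H - x/68))
822 + A(-47, -57) = 822 + (1/34)*(-47)*(-1*(-47) + 68*(-57)) = 822 + (1/34)*(-47)*(47 - 3876) = 822 + (1/34)*(-47)*(-3829) = 822 + 179963/34 = 207911/34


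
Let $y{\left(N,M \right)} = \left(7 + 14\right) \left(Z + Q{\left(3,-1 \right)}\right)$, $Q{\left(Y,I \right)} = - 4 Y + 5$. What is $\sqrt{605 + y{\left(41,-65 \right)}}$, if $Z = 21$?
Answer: $\sqrt{899} \approx 29.983$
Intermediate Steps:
$Q{\left(Y,I \right)} = 5 - 4 Y$
$y{\left(N,M \right)} = 294$ ($y{\left(N,M \right)} = \left(7 + 14\right) \left(21 + \left(5 - 12\right)\right) = 21 \left(21 + \left(5 - 12\right)\right) = 21 \left(21 - 7\right) = 21 \cdot 14 = 294$)
$\sqrt{605 + y{\left(41,-65 \right)}} = \sqrt{605 + 294} = \sqrt{899}$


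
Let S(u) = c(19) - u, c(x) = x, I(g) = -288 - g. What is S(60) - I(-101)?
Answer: 146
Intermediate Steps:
S(u) = 19 - u
S(60) - I(-101) = (19 - 1*60) - (-288 - 1*(-101)) = (19 - 60) - (-288 + 101) = -41 - 1*(-187) = -41 + 187 = 146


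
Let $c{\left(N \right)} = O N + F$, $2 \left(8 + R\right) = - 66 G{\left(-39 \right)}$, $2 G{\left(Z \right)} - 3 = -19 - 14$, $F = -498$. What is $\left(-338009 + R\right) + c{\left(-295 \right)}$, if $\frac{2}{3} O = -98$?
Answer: $-294655$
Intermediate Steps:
$G{\left(Z \right)} = -15$ ($G{\left(Z \right)} = \frac{3}{2} + \frac{-19 - 14}{2} = \frac{3}{2} + \frac{1}{2} \left(-33\right) = \frac{3}{2} - \frac{33}{2} = -15$)
$O = -147$ ($O = \frac{3}{2} \left(-98\right) = -147$)
$R = 487$ ($R = -8 + \frac{\left(-66\right) \left(-15\right)}{2} = -8 + \frac{1}{2} \cdot 990 = -8 + 495 = 487$)
$c{\left(N \right)} = -498 - 147 N$ ($c{\left(N \right)} = - 147 N - 498 = -498 - 147 N$)
$\left(-338009 + R\right) + c{\left(-295 \right)} = \left(-338009 + 487\right) - -42867 = -337522 + \left(-498 + 43365\right) = -337522 + 42867 = -294655$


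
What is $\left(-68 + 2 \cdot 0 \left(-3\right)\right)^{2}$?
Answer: $4624$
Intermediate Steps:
$\left(-68 + 2 \cdot 0 \left(-3\right)\right)^{2} = \left(-68 + 0 \left(-3\right)\right)^{2} = \left(-68 + 0\right)^{2} = \left(-68\right)^{2} = 4624$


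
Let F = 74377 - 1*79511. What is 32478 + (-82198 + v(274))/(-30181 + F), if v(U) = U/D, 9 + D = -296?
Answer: 349848044514/10771075 ≈ 32480.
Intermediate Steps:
D = -305 (D = -9 - 296 = -305)
F = -5134 (F = 74377 - 79511 = -5134)
v(U) = -U/305 (v(U) = U/(-305) = U*(-1/305) = -U/305)
32478 + (-82198 + v(274))/(-30181 + F) = 32478 + (-82198 - 1/305*274)/(-30181 - 5134) = 32478 + (-82198 - 274/305)/(-35315) = 32478 - 25070664/305*(-1/35315) = 32478 + 25070664/10771075 = 349848044514/10771075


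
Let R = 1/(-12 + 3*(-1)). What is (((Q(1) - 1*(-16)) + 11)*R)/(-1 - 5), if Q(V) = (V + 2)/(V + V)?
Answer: 19/60 ≈ 0.31667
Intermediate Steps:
Q(V) = (2 + V)/(2*V) (Q(V) = (2 + V)/((2*V)) = (2 + V)*(1/(2*V)) = (2 + V)/(2*V))
R = -1/15 (R = 1/(-12 - 3) = 1/(-15) = -1/15 ≈ -0.066667)
(((Q(1) - 1*(-16)) + 11)*R)/(-1 - 5) = ((((½)*(2 + 1)/1 - 1*(-16)) + 11)*(-1/15))/(-1 - 5) = ((((½)*1*3 + 16) + 11)*(-1/15))/(-6) = (((3/2 + 16) + 11)*(-1/15))*(-⅙) = ((35/2 + 11)*(-1/15))*(-⅙) = ((57/2)*(-1/15))*(-⅙) = -19/10*(-⅙) = 19/60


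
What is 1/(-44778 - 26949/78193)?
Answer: -78193/3501353103 ≈ -2.2332e-5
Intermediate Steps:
1/(-44778 - 26949/78193) = 1/(-3501353103/78193) = -78193/3501353103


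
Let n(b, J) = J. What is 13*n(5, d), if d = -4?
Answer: -52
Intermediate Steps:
13*n(5, d) = 13*(-4) = -52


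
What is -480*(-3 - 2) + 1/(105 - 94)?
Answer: 26401/11 ≈ 2400.1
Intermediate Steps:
-480*(-3 - 2) + 1/(105 - 94) = -480*(-5) + 1/11 = -80*(-30) + 1/11 = 2400 + 1/11 = 26401/11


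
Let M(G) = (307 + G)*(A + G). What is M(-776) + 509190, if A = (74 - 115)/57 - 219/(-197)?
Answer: 9802355272/11229 ≈ 8.7295e+5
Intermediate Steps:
A = 4406/11229 (A = -41*1/57 - 219*(-1/197) = -41/57 + 219/197 = 4406/11229 ≈ 0.39238)
M(G) = (307 + G)*(4406/11229 + G)
M(-776) + 509190 = (1352642/11229 + (-776)**2 + (3451709/11229)*(-776)) + 509190 = (1352642/11229 + 602176 - 2678526184/11229) + 509190 = 4084660762/11229 + 509190 = 9802355272/11229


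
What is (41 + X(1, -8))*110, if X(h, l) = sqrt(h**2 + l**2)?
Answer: 4510 + 110*sqrt(65) ≈ 5396.9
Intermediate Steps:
(41 + X(1, -8))*110 = (41 + sqrt(1**2 + (-8)**2))*110 = (41 + sqrt(1 + 64))*110 = (41 + sqrt(65))*110 = 4510 + 110*sqrt(65)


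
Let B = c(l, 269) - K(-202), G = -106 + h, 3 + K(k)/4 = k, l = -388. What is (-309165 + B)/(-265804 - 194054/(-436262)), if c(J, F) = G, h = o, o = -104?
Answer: 67305410705/57979995297 ≈ 1.1608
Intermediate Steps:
K(k) = -12 + 4*k
h = -104
G = -210 (G = -106 - 104 = -210)
c(J, F) = -210
B = 610 (B = -210 - (-12 + 4*(-202)) = -210 - (-12 - 808) = -210 - 1*(-820) = -210 + 820 = 610)
(-309165 + B)/(-265804 - 194054/(-436262)) = (-309165 + 610)/(-265804 - 194054/(-436262)) = -308555/(-265804 - 194054*(-1/436262)) = -308555/(-265804 + 97027/218131) = -308555/(-57979995297/218131) = -308555*(-218131/57979995297) = 67305410705/57979995297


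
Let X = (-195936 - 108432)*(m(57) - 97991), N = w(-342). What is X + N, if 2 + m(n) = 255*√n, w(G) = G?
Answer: 29825933082 - 77613840*√57 ≈ 2.9240e+10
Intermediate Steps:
N = -342
m(n) = -2 + 255*√n
X = 29825933424 - 77613840*√57 (X = (-195936 - 108432)*((-2 + 255*√57) - 97991) = -304368*(-97993 + 255*√57) = 29825933424 - 77613840*√57 ≈ 2.9240e+10)
X + N = (29825933424 - 77613840*√57) - 342 = 29825933082 - 77613840*√57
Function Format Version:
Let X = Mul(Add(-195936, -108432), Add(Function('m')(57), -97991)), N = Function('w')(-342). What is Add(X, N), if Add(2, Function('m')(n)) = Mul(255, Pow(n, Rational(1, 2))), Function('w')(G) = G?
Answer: Add(29825933082, Mul(-77613840, Pow(57, Rational(1, 2)))) ≈ 2.9240e+10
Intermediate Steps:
N = -342
Function('m')(n) = Add(-2, Mul(255, Pow(n, Rational(1, 2))))
X = Add(29825933424, Mul(-77613840, Pow(57, Rational(1, 2)))) (X = Mul(Add(-195936, -108432), Add(Add(-2, Mul(255, Pow(57, Rational(1, 2)))), -97991)) = Mul(-304368, Add(-97993, Mul(255, Pow(57, Rational(1, 2))))) = Add(29825933424, Mul(-77613840, Pow(57, Rational(1, 2)))) ≈ 2.9240e+10)
Add(X, N) = Add(Add(29825933424, Mul(-77613840, Pow(57, Rational(1, 2)))), -342) = Add(29825933082, Mul(-77613840, Pow(57, Rational(1, 2))))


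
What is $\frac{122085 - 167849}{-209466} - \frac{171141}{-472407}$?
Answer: $\frac{9577909109}{16492200777} \approx 0.58075$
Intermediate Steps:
$\frac{122085 - 167849}{-209466} - \frac{171141}{-472407} = \left(-45764\right) \left(- \frac{1}{209466}\right) - - \frac{57047}{157469} = \frac{22882}{104733} + \frac{57047}{157469} = \frac{9577909109}{16492200777}$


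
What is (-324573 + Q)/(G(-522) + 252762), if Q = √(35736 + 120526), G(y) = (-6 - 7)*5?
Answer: -324573/252697 + √156262/252697 ≈ -1.2829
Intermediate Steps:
G(y) = -65 (G(y) = -13*5 = -65)
Q = √156262 ≈ 395.30
(-324573 + Q)/(G(-522) + 252762) = (-324573 + √156262)/(-65 + 252762) = (-324573 + √156262)/252697 = (-324573 + √156262)*(1/252697) = -324573/252697 + √156262/252697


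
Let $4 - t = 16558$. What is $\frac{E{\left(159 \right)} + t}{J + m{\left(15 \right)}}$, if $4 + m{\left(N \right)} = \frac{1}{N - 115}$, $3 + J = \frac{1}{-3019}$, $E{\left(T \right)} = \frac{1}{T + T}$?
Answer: $\frac{794626612450}{336510621} \approx 2361.4$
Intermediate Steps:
$t = -16554$ ($t = 4 - 16558 = -16554$)
$E{\left(T \right)} = \frac{1}{2 T}$
$J = - \frac{9058}{3019}$ ($J = -3 + \frac{1}{-3019} = -3 - \frac{1}{3019} = - \frac{9058}{3019} \approx -3.0003$)
$m{\left(N \right)} = -4 + \frac{1}{-115 + N}$ ($m{\left(N \right)} = -4 + \frac{1}{N - 115} = -4 + \frac{1}{-115 + N}$)
$\frac{E{\left(159 \right)} + t}{J + m{\left(15 \right)}} = \frac{\frac{1}{2 \cdot 159} - 16554}{- \frac{9058}{3019} + \frac{461 - 60}{-115 + 15}} = \frac{\frac{1}{2} \cdot \frac{1}{159} - 16554}{- \frac{9058}{3019} + \frac{461 - 60}{-100}} = \frac{\frac{1}{318} - 16554}{- \frac{9058}{3019} - \frac{401}{100}} = - \frac{5264171}{318 \left(- \frac{9058}{3019} - \frac{401}{100}\right)} = - \frac{5264171}{318 \left(- \frac{2116419}{301900}\right)} = \left(- \frac{5264171}{318}\right) \left(- \frac{301900}{2116419}\right) = \frac{794626612450}{336510621}$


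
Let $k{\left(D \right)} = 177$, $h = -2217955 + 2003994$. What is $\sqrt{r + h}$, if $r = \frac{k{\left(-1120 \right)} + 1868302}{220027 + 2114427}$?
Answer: $\frac{i \sqrt{3229954717714410}}{122866} \approx 462.56 i$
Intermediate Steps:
$h = -213961$
$r = \frac{98341}{122866}$ ($r = \frac{177 + 1868302}{220027 + 2114427} = \frac{1868479}{2334454} = 1868479 \cdot \frac{1}{2334454} = \frac{98341}{122866} \approx 0.80039$)
$\sqrt{r + h} = \sqrt{\frac{98341}{122866} - 213961} = \sqrt{- \frac{26288433885}{122866}} = \frac{i \sqrt{3229954717714410}}{122866}$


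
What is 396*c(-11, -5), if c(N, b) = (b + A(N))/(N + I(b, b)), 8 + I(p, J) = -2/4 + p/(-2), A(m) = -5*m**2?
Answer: 241560/17 ≈ 14209.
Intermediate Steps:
I(p, J) = -17/2 - p/2 (I(p, J) = -8 + (-2/4 + p/(-2)) = -8 + (-2*1/4 + p*(-1/2)) = -8 + (-1/2 - p/2) = -17/2 - p/2)
c(N, b) = (b - 5*N**2)/(-17/2 + N - b/2) (c(N, b) = (b - 5*N**2)/(N + (-17/2 - b/2)) = (b - 5*N**2)/(-17/2 + N - b/2))
396*c(-11, -5) = 396*(2*(-1*(-5) + 5*(-11)**2)/(17 - 5 - 2*(-11))) = 396*(2*(5 + 5*121)/(17 - 5 + 22)) = 396*(2*(5 + 605)/34) = 396*(2*(1/34)*610) = 396*(610/17) = 241560/17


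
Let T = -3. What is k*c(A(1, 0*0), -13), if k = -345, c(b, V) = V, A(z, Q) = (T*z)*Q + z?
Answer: 4485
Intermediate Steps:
A(z, Q) = z - 3*Q*z (A(z, Q) = (-3*z)*Q + z = -3*Q*z + z = z - 3*Q*z)
k*c(A(1, 0*0), -13) = -345*(-13) = 4485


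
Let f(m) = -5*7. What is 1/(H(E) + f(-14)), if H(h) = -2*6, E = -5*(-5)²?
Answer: -1/47 ≈ -0.021277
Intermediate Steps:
f(m) = -35
E = -125 (E = -5*25 = -125)
H(h) = -12
1/(H(E) + f(-14)) = 1/(-12 - 35) = 1/(-47) = -1/47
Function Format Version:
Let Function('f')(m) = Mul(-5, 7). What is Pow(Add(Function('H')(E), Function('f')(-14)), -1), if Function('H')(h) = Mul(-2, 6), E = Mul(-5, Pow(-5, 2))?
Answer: Rational(-1, 47) ≈ -0.021277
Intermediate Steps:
Function('f')(m) = -35
E = -125 (E = Mul(-5, 25) = -125)
Function('H')(h) = -12
Pow(Add(Function('H')(E), Function('f')(-14)), -1) = Pow(Add(-12, -35), -1) = Pow(-47, -1) = Rational(-1, 47)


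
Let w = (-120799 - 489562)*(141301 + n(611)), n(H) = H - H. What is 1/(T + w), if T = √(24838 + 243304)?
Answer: -86244619661/7438134420470547486779 - √268142/7438134420470547486779 ≈ -1.1595e-11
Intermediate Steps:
n(H) = 0
w = -86244619661 (w = (-120799 - 489562)*(141301 + 0) = -610361*141301 = -86244619661)
T = √268142 ≈ 517.82
1/(T + w) = 1/(√268142 - 86244619661) = 1/(-86244619661 + √268142)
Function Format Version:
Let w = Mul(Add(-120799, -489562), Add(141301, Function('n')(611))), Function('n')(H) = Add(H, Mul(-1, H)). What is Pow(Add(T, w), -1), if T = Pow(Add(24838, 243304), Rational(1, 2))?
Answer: Add(Rational(-86244619661, 7438134420470547486779), Mul(Rational(-1, 7438134420470547486779), Pow(268142, Rational(1, 2)))) ≈ -1.1595e-11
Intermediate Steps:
Function('n')(H) = 0
w = -86244619661 (w = Mul(Add(-120799, -489562), Add(141301, 0)) = Mul(-610361, 141301) = -86244619661)
T = Pow(268142, Rational(1, 2)) ≈ 517.82
Pow(Add(T, w), -1) = Pow(Add(Pow(268142, Rational(1, 2)), -86244619661), -1) = Pow(Add(-86244619661, Pow(268142, Rational(1, 2))), -1)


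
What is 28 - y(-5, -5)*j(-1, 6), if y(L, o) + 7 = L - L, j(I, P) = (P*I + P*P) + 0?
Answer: 238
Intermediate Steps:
j(I, P) = P² + I*P (j(I, P) = (I*P + P²) + 0 = (P² + I*P) + 0 = P² + I*P)
y(L, o) = -7 (y(L, o) = -7 + (L - L) = -7 + 0 = -7)
28 - y(-5, -5)*j(-1, 6) = 28 - (-7)*6*(-1 + 6) = 28 - (-7)*6*5 = 28 - (-7)*30 = 28 - 1*(-210) = 28 + 210 = 238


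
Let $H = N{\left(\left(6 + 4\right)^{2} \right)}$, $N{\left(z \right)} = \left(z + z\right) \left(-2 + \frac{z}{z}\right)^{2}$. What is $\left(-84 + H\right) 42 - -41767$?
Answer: $46639$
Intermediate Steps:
$N{\left(z \right)} = 2 z$ ($N{\left(z \right)} = 2 z \left(-2 + 1\right)^{2} = 2 z \left(-1\right)^{2} = 2 z 1 = 2 z$)
$H = 200$ ($H = 2 \left(6 + 4\right)^{2} = 2 \cdot 10^{2} = 2 \cdot 100 = 200$)
$\left(-84 + H\right) 42 - -41767 = \left(-84 + 200\right) 42 - -41767 = 116 \cdot 42 + 41767 = 4872 + 41767 = 46639$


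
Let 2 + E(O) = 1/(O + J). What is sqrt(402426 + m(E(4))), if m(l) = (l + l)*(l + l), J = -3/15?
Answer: 9*sqrt(1793582)/19 ≈ 634.38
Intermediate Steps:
J = -1/5 (J = -3*1/15 = -1/5 ≈ -0.20000)
E(O) = -2 + 1/(-1/5 + O) (E(O) = -2 + 1/(O - 1/5) = -2 + 1/(-1/5 + O))
m(l) = 4*l**2 (m(l) = (2*l)*(2*l) = 4*l**2)
sqrt(402426 + m(E(4))) = sqrt(402426 + 4*((7 - 10*4)/(-1 + 5*4))**2) = sqrt(402426 + 4*((7 - 40)/(-1 + 20))**2) = sqrt(402426 + 4*(-33/19)**2) = sqrt(402426 + 4*(1089/361)) = sqrt(402426 + 4356/361) = sqrt(145280142/361) = 9*sqrt(1793582)/19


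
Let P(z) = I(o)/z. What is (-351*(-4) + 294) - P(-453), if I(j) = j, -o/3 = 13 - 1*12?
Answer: 256397/151 ≈ 1698.0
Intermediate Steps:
o = -3 (o = -3*(13 - 1*12) = -3*(13 - 12) = -3*1 = -3)
P(z) = -3/z
(-351*(-4) + 294) - P(-453) = (-351*(-4) + 294) - (-3)/(-453) = (1404 + 294) - (-3)*(-1)/453 = 1698 - 1*1/151 = 1698 - 1/151 = 256397/151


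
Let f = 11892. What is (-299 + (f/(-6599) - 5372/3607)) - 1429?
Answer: -41209224976/23802593 ≈ -1731.3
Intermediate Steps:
(-299 + (f/(-6599) - 5372/3607)) - 1429 = (-299 + (11892/(-6599) - 5372/3607)) - 1429 = (-299 + (11892*(-1/6599) - 5372*1/3607)) - 1429 = (-299 + (-11892/6599 - 5372/3607)) - 1429 = (-299 - 78344272/23802593) - 1429 = -7195319579/23802593 - 1429 = -41209224976/23802593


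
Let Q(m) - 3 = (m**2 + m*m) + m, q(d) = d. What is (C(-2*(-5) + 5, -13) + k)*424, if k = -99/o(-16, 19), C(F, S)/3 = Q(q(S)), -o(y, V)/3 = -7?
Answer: 2906520/7 ≈ 4.1522e+5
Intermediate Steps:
o(y, V) = 21 (o(y, V) = -3*(-7) = 21)
Q(m) = 3 + m + 2*m**2 (Q(m) = 3 + ((m**2 + m*m) + m) = 3 + ((m**2 + m**2) + m) = 3 + (2*m**2 + m) = 3 + (m + 2*m**2) = 3 + m + 2*m**2)
C(F, S) = 9 + 3*S + 6*S**2 (C(F, S) = 3*(3 + S + 2*S**2) = 9 + 3*S + 6*S**2)
k = -33/7 (k = -99/21 = -99*1/21 = -33/7 ≈ -4.7143)
(C(-2*(-5) + 5, -13) + k)*424 = ((9 + 3*(-13) + 6*(-13)**2) - 33/7)*424 = ((9 - 39 + 6*169) - 33/7)*424 = ((9 - 39 + 1014) - 33/7)*424 = (984 - 33/7)*424 = (6855/7)*424 = 2906520/7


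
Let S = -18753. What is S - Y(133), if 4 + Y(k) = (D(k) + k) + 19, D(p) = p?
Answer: -19034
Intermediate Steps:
Y(k) = 15 + 2*k (Y(k) = -4 + ((k + k) + 19) = -4 + (2*k + 19) = -4 + (19 + 2*k) = 15 + 2*k)
S - Y(133) = -18753 - (15 + 2*133) = -18753 - (15 + 266) = -18753 - 1*281 = -18753 - 281 = -19034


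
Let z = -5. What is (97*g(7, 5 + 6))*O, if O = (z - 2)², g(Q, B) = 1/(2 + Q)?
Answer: 4753/9 ≈ 528.11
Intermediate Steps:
O = 49 (O = (-5 - 2)² = (-7)² = 49)
(97*g(7, 5 + 6))*O = (97/(2 + 7))*49 = (97/9)*49 = 4753/9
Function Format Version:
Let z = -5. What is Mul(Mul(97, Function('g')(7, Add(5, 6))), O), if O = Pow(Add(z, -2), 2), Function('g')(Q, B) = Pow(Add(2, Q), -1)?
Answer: Rational(4753, 9) ≈ 528.11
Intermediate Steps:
O = 49 (O = Pow(Add(-5, -2), 2) = Pow(-7, 2) = 49)
Mul(Mul(97, Function('g')(7, Add(5, 6))), O) = Mul(Mul(97, Pow(Add(2, 7), -1)), 49) = Mul(Mul(97, Pow(9, -1)), 49) = Mul(Mul(97, Rational(1, 9)), 49) = Mul(Rational(97, 9), 49) = Rational(4753, 9)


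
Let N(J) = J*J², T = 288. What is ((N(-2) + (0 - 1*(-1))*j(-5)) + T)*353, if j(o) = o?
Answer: 97075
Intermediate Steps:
N(J) = J³
((N(-2) + (0 - 1*(-1))*j(-5)) + T)*353 = (((-2)³ + (0 - 1*(-1))*(-5)) + 288)*353 = ((-8 + (0 + 1)*(-5)) + 288)*353 = ((-8 + 1*(-5)) + 288)*353 = ((-8 - 5) + 288)*353 = (-13 + 288)*353 = 275*353 = 97075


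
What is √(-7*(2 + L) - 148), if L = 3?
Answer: I*√183 ≈ 13.528*I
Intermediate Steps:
√(-7*(2 + L) - 148) = √(-7*(2 + 3) - 148) = √(-7*5 - 148) = √(-35 - 148) = √(-183) = I*√183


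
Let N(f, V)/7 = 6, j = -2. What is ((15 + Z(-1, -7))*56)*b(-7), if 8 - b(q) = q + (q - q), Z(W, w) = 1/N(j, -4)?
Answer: 12620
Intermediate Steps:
N(f, V) = 42 (N(f, V) = 7*6 = 42)
Z(W, w) = 1/42
b(q) = 8 - q (b(q) = 8 - (q + (q - q)) = 8 - (q + 0) = 8 - q)
((15 + Z(-1, -7))*56)*b(-7) = ((15 + 1/42)*56)*(8 - 1*(-7)) = ((631/42)*56)*(8 + 7) = (2524/3)*15 = 12620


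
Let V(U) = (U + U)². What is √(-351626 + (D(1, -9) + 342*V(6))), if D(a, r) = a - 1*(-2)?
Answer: 5*I*√12095 ≈ 549.89*I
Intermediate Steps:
V(U) = 4*U² (V(U) = (2*U)² = 4*U²)
D(a, r) = 2 + a (D(a, r) = a + 2 = 2 + a)
√(-351626 + (D(1, -9) + 342*V(6))) = √(-351626 + ((2 + 1) + 342*(4*6²))) = √(-351626 + (3 + 342*(4*36))) = √(-351626 + (3 + 342*144)) = √(-351626 + (3 + 49248)) = √(-351626 + 49251) = √(-302375) = 5*I*√12095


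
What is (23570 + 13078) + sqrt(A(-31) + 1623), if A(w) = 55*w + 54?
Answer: 36648 + 2*I*sqrt(7) ≈ 36648.0 + 5.2915*I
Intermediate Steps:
A(w) = 54 + 55*w
(23570 + 13078) + sqrt(A(-31) + 1623) = (23570 + 13078) + sqrt((54 + 55*(-31)) + 1623) = 36648 + sqrt((54 - 1705) + 1623) = 36648 + sqrt(-1651 + 1623) = 36648 + sqrt(-28) = 36648 + 2*I*sqrt(7)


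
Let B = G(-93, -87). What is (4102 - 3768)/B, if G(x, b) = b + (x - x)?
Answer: -334/87 ≈ -3.8391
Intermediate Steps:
G(x, b) = b (G(x, b) = b + 0 = b)
B = -87
(4102 - 3768)/B = (4102 - 3768)/(-87) = 334*(-1/87) = -334/87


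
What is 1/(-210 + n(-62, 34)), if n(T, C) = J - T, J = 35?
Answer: -1/113 ≈ -0.0088496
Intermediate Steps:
n(T, C) = 35 - T
1/(-210 + n(-62, 34)) = 1/(-210 + (35 - 1*(-62))) = 1/(-210 + (35 + 62)) = 1/(-210 + 97) = 1/(-113) = -1/113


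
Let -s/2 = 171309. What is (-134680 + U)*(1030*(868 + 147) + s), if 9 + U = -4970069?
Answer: -3587787274656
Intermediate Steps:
s = -342618 (s = -2*171309 = -342618)
U = -4970078 (U = -9 - 4970069 = -4970078)
(-134680 + U)*(1030*(868 + 147) + s) = (-134680 - 4970078)*(1030*(868 + 147) - 342618) = -5104758*(1030*1015 - 342618) = -5104758*(1045450 - 342618) = -5104758*702832 = -3587787274656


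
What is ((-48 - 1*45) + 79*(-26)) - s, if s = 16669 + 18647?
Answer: -37463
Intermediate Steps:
s = 35316
((-48 - 1*45) + 79*(-26)) - s = ((-48 - 1*45) + 79*(-26)) - 1*35316 = ((-48 - 45) - 2054) - 35316 = (-93 - 2054) - 35316 = -2147 - 35316 = -37463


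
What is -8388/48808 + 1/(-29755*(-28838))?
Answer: -449845653182/2617556841845 ≈ -0.17186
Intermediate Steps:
-8388/48808 + 1/(-29755*(-28838)) = -8388*1/48808 - 1/29755*(-1/28838) = -2097/12202 + 1/858074690 = -449845653182/2617556841845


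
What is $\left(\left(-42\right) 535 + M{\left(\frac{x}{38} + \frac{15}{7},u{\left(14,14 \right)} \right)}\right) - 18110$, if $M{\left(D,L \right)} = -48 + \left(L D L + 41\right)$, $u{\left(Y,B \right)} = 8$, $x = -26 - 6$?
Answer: $- \frac{5386999}{133} \approx -40504.0$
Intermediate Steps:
$x = -32$ ($x = -26 - 6 = -32$)
$M{\left(D,L \right)} = -7 + D L^{2}$ ($M{\left(D,L \right)} = -48 + \left(D L L + 41\right) = -48 + \left(D L^{2} + 41\right) = -48 + \left(41 + D L^{2}\right) = -7 + D L^{2}$)
$\left(\left(-42\right) 535 + M{\left(\frac{x}{38} + \frac{15}{7},u{\left(14,14 \right)} \right)}\right) - 18110 = \left(\left(-42\right) 535 - \left(7 - \left(- \frac{32}{38} + \frac{15}{7}\right) 8^{2}\right)\right) - 18110 = \left(-22470 - \left(7 - \left(\left(-32\right) \frac{1}{38} + 15 \cdot \frac{1}{7}\right) 64\right)\right) - 18110 = \left(-22470 - \left(7 - \left(- \frac{16}{19} + \frac{15}{7}\right) 64\right)\right) - 18110 = \left(-22470 + \left(-7 + \frac{173}{133} \cdot 64\right)\right) - 18110 = \left(-22470 + \left(-7 + \frac{11072}{133}\right)\right) - 18110 = \left(-22470 + \frac{10141}{133}\right) - 18110 = - \frac{2978369}{133} - 18110 = - \frac{5386999}{133}$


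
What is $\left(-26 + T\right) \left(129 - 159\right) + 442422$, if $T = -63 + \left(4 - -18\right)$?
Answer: $444432$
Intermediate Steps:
$T = -41$ ($T = -63 + \left(4 + 18\right) = -63 + 22 = -41$)
$\left(-26 + T\right) \left(129 - 159\right) + 442422 = \left(-26 - 41\right) \left(129 - 159\right) + 442422 = - 67 \left(129 - 159\right) + 442422 = \left(-67\right) \left(-30\right) + 442422 = 2010 + 442422 = 444432$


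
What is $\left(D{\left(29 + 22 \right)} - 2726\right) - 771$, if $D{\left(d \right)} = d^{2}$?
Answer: $-896$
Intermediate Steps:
$\left(D{\left(29 + 22 \right)} - 2726\right) - 771 = \left(\left(29 + 22\right)^{2} - 2726\right) - 771 = \left(51^{2} - 2726\right) - 771 = \left(2601 - 2726\right) - 771 = -125 - 771 = -896$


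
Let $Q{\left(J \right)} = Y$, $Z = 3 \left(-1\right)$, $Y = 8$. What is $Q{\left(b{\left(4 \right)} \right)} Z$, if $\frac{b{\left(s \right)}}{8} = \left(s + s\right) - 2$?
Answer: $-24$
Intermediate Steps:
$b{\left(s \right)} = -16 + 16 s$ ($b{\left(s \right)} = 8 \left(\left(s + s\right) - 2\right) = 8 \left(2 s - 2\right) = 8 \left(-2 + 2 s\right) = -16 + 16 s$)
$Z = -3$
$Q{\left(J \right)} = 8$
$Q{\left(b{\left(4 \right)} \right)} Z = 8 \left(-3\right) = -24$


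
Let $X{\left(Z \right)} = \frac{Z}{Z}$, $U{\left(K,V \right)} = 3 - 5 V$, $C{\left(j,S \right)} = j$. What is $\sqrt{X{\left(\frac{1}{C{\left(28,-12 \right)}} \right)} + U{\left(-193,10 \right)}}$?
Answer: $i \sqrt{46} \approx 6.7823 i$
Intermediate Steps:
$X{\left(Z \right)} = 1$
$\sqrt{X{\left(\frac{1}{C{\left(28,-12 \right)}} \right)} + U{\left(-193,10 \right)}} = \sqrt{1 + \left(3 - 50\right)} = \sqrt{1 - 47} = \sqrt{-46} = i \sqrt{46}$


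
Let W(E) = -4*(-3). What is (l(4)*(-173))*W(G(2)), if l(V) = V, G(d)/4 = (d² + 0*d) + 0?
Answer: -8304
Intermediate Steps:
G(d) = 4*d² (G(d) = 4*((d² + 0*d) + 0) = 4*((d² + 0) + 0) = 4*(d² + 0) = 4*d²)
W(E) = 12
(l(4)*(-173))*W(G(2)) = (4*(-173))*12 = -692*12 = -8304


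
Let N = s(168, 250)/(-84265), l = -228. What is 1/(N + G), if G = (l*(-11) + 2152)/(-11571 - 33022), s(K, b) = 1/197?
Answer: -38960681135/4071421047 ≈ -9.5693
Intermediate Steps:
s(K, b) = 1/197
N = -1/16600205 (N = (1/197)/(-84265) = (1/197)*(-1/84265) = -1/16600205 ≈ -6.0240e-8)
G = -4660/44593 (G = (-228*(-11) + 2152)/(-11571 - 33022) = (2508 + 2152)/(-44593) = 4660*(-1/44593) = -4660/44593 ≈ -0.10450)
1/(N + G) = 1/(-1/16600205 - 4660/44593) = 1/(-4071421047/38960681135) = -38960681135/4071421047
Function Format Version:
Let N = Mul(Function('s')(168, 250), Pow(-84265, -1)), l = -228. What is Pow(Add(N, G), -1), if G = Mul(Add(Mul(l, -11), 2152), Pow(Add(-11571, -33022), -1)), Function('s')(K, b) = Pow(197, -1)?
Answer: Rational(-38960681135, 4071421047) ≈ -9.5693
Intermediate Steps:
Function('s')(K, b) = Rational(1, 197)
N = Rational(-1, 16600205) (N = Mul(Rational(1, 197), Pow(-84265, -1)) = Mul(Rational(1, 197), Rational(-1, 84265)) = Rational(-1, 16600205) ≈ -6.0240e-8)
G = Rational(-4660, 44593) (G = Mul(Add(Mul(-228, -11), 2152), Pow(Add(-11571, -33022), -1)) = Mul(Add(2508, 2152), Pow(-44593, -1)) = Mul(4660, Rational(-1, 44593)) = Rational(-4660, 44593) ≈ -0.10450)
Pow(Add(N, G), -1) = Pow(Add(Rational(-1, 16600205), Rational(-4660, 44593)), -1) = Pow(Rational(-4071421047, 38960681135), -1) = Rational(-38960681135, 4071421047)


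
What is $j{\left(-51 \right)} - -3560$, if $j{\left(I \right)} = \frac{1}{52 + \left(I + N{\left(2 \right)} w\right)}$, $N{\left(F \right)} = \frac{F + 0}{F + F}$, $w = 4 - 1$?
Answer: $\frac{17802}{5} \approx 3560.4$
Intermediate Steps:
$w = 3$ ($w = 4 - 1 = 3$)
$N{\left(F \right)} = \frac{1}{2}$ ($N{\left(F \right)} = \frac{F}{2 F} = F \frac{1}{2 F} = \frac{1}{2}$)
$j{\left(I \right)} = \frac{1}{\frac{107}{2} + I}$ ($j{\left(I \right)} = \frac{1}{52 + \left(I + \frac{1}{2} \cdot 3\right)} = \frac{1}{52 + \left(I + \frac{3}{2}\right)} = \frac{1}{52 + \left(\frac{3}{2} + I\right)} = \frac{1}{\frac{107}{2} + I}$)
$j{\left(-51 \right)} - -3560 = \frac{2}{107 + 2 \left(-51\right)} - -3560 = \frac{2}{107 - 102} + 3560 = \frac{2}{5} + 3560 = \frac{17802}{5}$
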